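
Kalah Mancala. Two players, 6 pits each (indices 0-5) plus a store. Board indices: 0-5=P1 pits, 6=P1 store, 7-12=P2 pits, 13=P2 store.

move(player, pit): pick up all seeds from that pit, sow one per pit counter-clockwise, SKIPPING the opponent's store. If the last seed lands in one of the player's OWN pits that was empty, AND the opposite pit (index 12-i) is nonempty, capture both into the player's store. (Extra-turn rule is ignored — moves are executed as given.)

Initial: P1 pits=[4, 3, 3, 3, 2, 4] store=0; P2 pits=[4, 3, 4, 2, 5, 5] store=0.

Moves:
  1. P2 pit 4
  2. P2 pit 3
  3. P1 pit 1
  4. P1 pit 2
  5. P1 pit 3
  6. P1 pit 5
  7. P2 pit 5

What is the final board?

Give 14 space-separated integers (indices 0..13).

Move 1: P2 pit4 -> P1=[5,4,4,3,2,4](0) P2=[4,3,4,2,0,6](1)
Move 2: P2 pit3 -> P1=[5,4,4,3,2,4](0) P2=[4,3,4,0,1,7](1)
Move 3: P1 pit1 -> P1=[5,0,5,4,3,5](0) P2=[4,3,4,0,1,7](1)
Move 4: P1 pit2 -> P1=[5,0,0,5,4,6](1) P2=[5,3,4,0,1,7](1)
Move 5: P1 pit3 -> P1=[5,0,0,0,5,7](2) P2=[6,4,4,0,1,7](1)
Move 6: P1 pit5 -> P1=[5,0,0,0,5,0](3) P2=[7,5,5,1,2,8](1)
Move 7: P2 pit5 -> P1=[6,1,1,1,6,1](3) P2=[8,5,5,1,2,0](2)

Answer: 6 1 1 1 6 1 3 8 5 5 1 2 0 2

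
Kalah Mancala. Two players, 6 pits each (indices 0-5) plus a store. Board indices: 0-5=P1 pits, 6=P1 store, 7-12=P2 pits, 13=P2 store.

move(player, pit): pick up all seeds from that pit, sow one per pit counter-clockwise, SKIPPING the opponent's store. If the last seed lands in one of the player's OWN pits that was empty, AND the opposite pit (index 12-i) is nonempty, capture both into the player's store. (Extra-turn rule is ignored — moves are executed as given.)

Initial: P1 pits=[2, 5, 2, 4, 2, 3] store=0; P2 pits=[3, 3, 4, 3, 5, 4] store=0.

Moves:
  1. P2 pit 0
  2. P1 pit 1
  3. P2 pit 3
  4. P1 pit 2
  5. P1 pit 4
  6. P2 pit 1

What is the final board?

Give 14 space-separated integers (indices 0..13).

Answer: 3 0 0 6 0 6 2 1 0 6 1 7 6 2

Derivation:
Move 1: P2 pit0 -> P1=[2,5,2,4,2,3](0) P2=[0,4,5,4,5,4](0)
Move 2: P1 pit1 -> P1=[2,0,3,5,3,4](1) P2=[0,4,5,4,5,4](0)
Move 3: P2 pit3 -> P1=[3,0,3,5,3,4](1) P2=[0,4,5,0,6,5](1)
Move 4: P1 pit2 -> P1=[3,0,0,6,4,5](1) P2=[0,4,5,0,6,5](1)
Move 5: P1 pit4 -> P1=[3,0,0,6,0,6](2) P2=[1,5,5,0,6,5](1)
Move 6: P2 pit1 -> P1=[3,0,0,6,0,6](2) P2=[1,0,6,1,7,6](2)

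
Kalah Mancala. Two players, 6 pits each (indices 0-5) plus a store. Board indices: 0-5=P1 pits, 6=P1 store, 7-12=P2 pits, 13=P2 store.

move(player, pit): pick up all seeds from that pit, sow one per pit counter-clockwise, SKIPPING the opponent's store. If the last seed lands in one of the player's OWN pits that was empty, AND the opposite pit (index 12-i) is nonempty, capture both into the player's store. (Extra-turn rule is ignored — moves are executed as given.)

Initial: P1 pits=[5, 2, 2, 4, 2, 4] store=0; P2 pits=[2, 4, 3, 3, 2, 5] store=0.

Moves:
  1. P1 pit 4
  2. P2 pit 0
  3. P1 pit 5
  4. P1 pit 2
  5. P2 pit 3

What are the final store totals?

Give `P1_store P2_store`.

Move 1: P1 pit4 -> P1=[5,2,2,4,0,5](1) P2=[2,4,3,3,2,5](0)
Move 2: P2 pit0 -> P1=[5,2,2,4,0,5](1) P2=[0,5,4,3,2,5](0)
Move 3: P1 pit5 -> P1=[5,2,2,4,0,0](2) P2=[1,6,5,4,2,5](0)
Move 4: P1 pit2 -> P1=[5,2,0,5,0,0](9) P2=[1,0,5,4,2,5](0)
Move 5: P2 pit3 -> P1=[6,2,0,5,0,0](9) P2=[1,0,5,0,3,6](1)

Answer: 9 1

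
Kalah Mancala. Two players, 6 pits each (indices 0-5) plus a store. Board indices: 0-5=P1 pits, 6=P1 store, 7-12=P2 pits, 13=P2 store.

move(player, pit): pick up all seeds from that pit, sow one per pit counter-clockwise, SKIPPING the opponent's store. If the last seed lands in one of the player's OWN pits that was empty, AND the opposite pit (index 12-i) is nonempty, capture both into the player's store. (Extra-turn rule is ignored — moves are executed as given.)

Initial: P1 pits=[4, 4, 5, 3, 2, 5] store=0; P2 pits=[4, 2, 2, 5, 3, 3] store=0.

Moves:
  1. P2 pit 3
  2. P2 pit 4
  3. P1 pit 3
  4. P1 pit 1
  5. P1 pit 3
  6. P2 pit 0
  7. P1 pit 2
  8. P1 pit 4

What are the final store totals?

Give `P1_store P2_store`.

Answer: 4 2

Derivation:
Move 1: P2 pit3 -> P1=[5,5,5,3,2,5](0) P2=[4,2,2,0,4,4](1)
Move 2: P2 pit4 -> P1=[6,6,5,3,2,5](0) P2=[4,2,2,0,0,5](2)
Move 3: P1 pit3 -> P1=[6,6,5,0,3,6](1) P2=[4,2,2,0,0,5](2)
Move 4: P1 pit1 -> P1=[6,0,6,1,4,7](2) P2=[5,2,2,0,0,5](2)
Move 5: P1 pit3 -> P1=[6,0,6,0,5,7](2) P2=[5,2,2,0,0,5](2)
Move 6: P2 pit0 -> P1=[6,0,6,0,5,7](2) P2=[0,3,3,1,1,6](2)
Move 7: P1 pit2 -> P1=[6,0,0,1,6,8](3) P2=[1,4,3,1,1,6](2)
Move 8: P1 pit4 -> P1=[6,0,0,1,0,9](4) P2=[2,5,4,2,1,6](2)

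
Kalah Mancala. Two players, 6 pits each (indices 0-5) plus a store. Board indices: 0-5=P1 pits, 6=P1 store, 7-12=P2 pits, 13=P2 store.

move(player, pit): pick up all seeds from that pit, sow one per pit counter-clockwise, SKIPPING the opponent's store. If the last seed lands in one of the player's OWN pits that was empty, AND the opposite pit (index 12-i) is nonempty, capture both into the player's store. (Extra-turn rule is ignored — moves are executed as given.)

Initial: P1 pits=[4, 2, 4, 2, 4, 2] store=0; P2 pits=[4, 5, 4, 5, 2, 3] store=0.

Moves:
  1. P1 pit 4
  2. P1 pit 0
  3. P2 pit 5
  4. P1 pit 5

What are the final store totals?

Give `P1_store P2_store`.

Move 1: P1 pit4 -> P1=[4,2,4,2,0,3](1) P2=[5,6,4,5,2,3](0)
Move 2: P1 pit0 -> P1=[0,3,5,3,0,3](8) P2=[5,0,4,5,2,3](0)
Move 3: P2 pit5 -> P1=[1,4,5,3,0,3](8) P2=[5,0,4,5,2,0](1)
Move 4: P1 pit5 -> P1=[1,4,5,3,0,0](9) P2=[6,1,4,5,2,0](1)

Answer: 9 1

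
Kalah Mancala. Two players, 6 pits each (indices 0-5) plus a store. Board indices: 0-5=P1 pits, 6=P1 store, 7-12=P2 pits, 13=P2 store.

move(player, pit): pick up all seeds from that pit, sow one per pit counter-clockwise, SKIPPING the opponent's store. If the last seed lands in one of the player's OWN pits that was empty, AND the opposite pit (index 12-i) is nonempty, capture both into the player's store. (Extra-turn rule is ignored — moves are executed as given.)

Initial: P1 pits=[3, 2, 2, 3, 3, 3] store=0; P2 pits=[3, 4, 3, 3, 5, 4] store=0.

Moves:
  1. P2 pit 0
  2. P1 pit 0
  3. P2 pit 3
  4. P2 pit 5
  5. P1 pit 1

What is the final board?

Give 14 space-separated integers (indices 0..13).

Move 1: P2 pit0 -> P1=[3,2,2,3,3,3](0) P2=[0,5,4,4,5,4](0)
Move 2: P1 pit0 -> P1=[0,3,3,4,3,3](0) P2=[0,5,4,4,5,4](0)
Move 3: P2 pit3 -> P1=[1,3,3,4,3,3](0) P2=[0,5,4,0,6,5](1)
Move 4: P2 pit5 -> P1=[2,4,4,5,3,3](0) P2=[0,5,4,0,6,0](2)
Move 5: P1 pit1 -> P1=[2,0,5,6,4,4](0) P2=[0,5,4,0,6,0](2)

Answer: 2 0 5 6 4 4 0 0 5 4 0 6 0 2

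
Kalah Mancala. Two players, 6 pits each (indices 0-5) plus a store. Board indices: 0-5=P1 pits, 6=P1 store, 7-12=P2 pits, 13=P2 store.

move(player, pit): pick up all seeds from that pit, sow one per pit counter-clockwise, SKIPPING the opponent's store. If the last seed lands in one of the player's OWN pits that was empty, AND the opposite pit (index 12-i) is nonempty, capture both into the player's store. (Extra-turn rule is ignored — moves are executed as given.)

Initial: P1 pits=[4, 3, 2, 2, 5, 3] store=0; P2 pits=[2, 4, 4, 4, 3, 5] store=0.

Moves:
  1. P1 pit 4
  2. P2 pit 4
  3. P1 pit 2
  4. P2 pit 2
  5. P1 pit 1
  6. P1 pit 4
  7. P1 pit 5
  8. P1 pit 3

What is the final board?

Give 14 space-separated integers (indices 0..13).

Move 1: P1 pit4 -> P1=[4,3,2,2,0,4](1) P2=[3,5,5,4,3,5](0)
Move 2: P2 pit4 -> P1=[5,3,2,2,0,4](1) P2=[3,5,5,4,0,6](1)
Move 3: P1 pit2 -> P1=[5,3,0,3,0,4](7) P2=[3,0,5,4,0,6](1)
Move 4: P2 pit2 -> P1=[6,3,0,3,0,4](7) P2=[3,0,0,5,1,7](2)
Move 5: P1 pit1 -> P1=[6,0,1,4,1,4](7) P2=[3,0,0,5,1,7](2)
Move 6: P1 pit4 -> P1=[6,0,1,4,0,5](7) P2=[3,0,0,5,1,7](2)
Move 7: P1 pit5 -> P1=[6,0,1,4,0,0](8) P2=[4,1,1,6,1,7](2)
Move 8: P1 pit3 -> P1=[6,0,1,0,1,1](9) P2=[5,1,1,6,1,7](2)

Answer: 6 0 1 0 1 1 9 5 1 1 6 1 7 2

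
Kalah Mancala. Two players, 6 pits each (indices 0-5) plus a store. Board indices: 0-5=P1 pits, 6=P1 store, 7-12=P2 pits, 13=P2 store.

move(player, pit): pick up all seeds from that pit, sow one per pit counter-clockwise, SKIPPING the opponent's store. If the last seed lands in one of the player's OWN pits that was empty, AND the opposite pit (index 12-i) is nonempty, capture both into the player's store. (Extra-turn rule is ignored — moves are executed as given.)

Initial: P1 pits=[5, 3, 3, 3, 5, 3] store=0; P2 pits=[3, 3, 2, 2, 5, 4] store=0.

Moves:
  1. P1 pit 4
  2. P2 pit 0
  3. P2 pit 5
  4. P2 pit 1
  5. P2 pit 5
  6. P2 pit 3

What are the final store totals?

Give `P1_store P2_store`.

Move 1: P1 pit4 -> P1=[5,3,3,3,0,4](1) P2=[4,4,3,2,5,4](0)
Move 2: P2 pit0 -> P1=[5,3,3,3,0,4](1) P2=[0,5,4,3,6,4](0)
Move 3: P2 pit5 -> P1=[6,4,4,3,0,4](1) P2=[0,5,4,3,6,0](1)
Move 4: P2 pit1 -> P1=[6,4,4,3,0,4](1) P2=[0,0,5,4,7,1](2)
Move 5: P2 pit5 -> P1=[6,4,4,3,0,4](1) P2=[0,0,5,4,7,0](3)
Move 6: P2 pit3 -> P1=[7,4,4,3,0,4](1) P2=[0,0,5,0,8,1](4)

Answer: 1 4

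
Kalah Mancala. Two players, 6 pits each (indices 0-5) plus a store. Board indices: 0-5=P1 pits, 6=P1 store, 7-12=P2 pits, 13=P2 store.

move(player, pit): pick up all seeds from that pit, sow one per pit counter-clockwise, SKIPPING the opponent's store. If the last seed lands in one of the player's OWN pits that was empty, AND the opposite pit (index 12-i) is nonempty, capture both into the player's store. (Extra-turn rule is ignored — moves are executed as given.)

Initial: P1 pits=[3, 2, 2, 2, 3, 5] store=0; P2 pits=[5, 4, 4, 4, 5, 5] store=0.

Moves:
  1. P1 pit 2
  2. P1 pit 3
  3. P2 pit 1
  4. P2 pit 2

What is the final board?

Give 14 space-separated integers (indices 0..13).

Answer: 4 2 0 0 5 6 1 5 0 0 6 7 7 1

Derivation:
Move 1: P1 pit2 -> P1=[3,2,0,3,4,5](0) P2=[5,4,4,4,5,5](0)
Move 2: P1 pit3 -> P1=[3,2,0,0,5,6](1) P2=[5,4,4,4,5,5](0)
Move 3: P2 pit1 -> P1=[3,2,0,0,5,6](1) P2=[5,0,5,5,6,6](0)
Move 4: P2 pit2 -> P1=[4,2,0,0,5,6](1) P2=[5,0,0,6,7,7](1)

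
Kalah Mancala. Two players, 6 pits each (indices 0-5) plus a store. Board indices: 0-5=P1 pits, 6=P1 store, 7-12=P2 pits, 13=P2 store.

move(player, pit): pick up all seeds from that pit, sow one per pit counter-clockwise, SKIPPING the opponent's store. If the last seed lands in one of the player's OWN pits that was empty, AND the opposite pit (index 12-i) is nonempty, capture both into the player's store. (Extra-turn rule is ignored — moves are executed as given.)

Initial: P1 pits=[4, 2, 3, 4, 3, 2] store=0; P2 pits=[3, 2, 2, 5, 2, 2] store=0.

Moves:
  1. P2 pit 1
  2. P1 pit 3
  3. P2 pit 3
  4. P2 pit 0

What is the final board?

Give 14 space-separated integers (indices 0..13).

Move 1: P2 pit1 -> P1=[4,2,3,4,3,2](0) P2=[3,0,3,6,2,2](0)
Move 2: P1 pit3 -> P1=[4,2,3,0,4,3](1) P2=[4,0,3,6,2,2](0)
Move 3: P2 pit3 -> P1=[5,3,4,0,4,3](1) P2=[4,0,3,0,3,3](1)
Move 4: P2 pit0 -> P1=[5,3,4,0,4,3](1) P2=[0,1,4,1,4,3](1)

Answer: 5 3 4 0 4 3 1 0 1 4 1 4 3 1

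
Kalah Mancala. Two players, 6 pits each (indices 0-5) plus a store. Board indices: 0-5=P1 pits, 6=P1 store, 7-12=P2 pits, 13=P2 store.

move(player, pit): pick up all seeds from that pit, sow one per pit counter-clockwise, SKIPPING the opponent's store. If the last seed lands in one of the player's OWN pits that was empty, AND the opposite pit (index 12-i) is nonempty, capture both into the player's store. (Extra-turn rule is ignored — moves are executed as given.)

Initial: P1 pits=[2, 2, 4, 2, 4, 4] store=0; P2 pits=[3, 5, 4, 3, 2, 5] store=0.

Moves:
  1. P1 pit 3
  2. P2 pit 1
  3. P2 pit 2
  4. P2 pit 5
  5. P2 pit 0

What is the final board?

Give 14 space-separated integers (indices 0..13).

Answer: 4 3 5 1 6 6 0 0 1 1 6 4 0 3

Derivation:
Move 1: P1 pit3 -> P1=[2,2,4,0,5,5](0) P2=[3,5,4,3,2,5](0)
Move 2: P2 pit1 -> P1=[2,2,4,0,5,5](0) P2=[3,0,5,4,3,6](1)
Move 3: P2 pit2 -> P1=[3,2,4,0,5,5](0) P2=[3,0,0,5,4,7](2)
Move 4: P2 pit5 -> P1=[4,3,5,1,6,6](0) P2=[3,0,0,5,4,0](3)
Move 5: P2 pit0 -> P1=[4,3,5,1,6,6](0) P2=[0,1,1,6,4,0](3)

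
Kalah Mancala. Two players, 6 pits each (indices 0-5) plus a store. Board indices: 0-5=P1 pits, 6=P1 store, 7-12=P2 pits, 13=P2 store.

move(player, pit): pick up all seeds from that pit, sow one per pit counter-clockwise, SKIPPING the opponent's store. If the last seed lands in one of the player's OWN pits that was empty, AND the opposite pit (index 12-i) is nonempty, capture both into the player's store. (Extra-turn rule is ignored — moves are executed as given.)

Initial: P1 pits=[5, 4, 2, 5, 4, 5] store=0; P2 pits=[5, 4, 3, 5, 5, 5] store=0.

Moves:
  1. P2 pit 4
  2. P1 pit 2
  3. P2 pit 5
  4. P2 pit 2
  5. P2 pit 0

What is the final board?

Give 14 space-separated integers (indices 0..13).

Move 1: P2 pit4 -> P1=[6,5,3,5,4,5](0) P2=[5,4,3,5,0,6](1)
Move 2: P1 pit2 -> P1=[6,5,0,6,5,6](0) P2=[5,4,3,5,0,6](1)
Move 3: P2 pit5 -> P1=[7,6,1,7,6,6](0) P2=[5,4,3,5,0,0](2)
Move 4: P2 pit2 -> P1=[0,6,1,7,6,6](0) P2=[5,4,0,6,1,0](10)
Move 5: P2 pit0 -> P1=[0,6,1,7,6,6](0) P2=[0,5,1,7,2,1](10)

Answer: 0 6 1 7 6 6 0 0 5 1 7 2 1 10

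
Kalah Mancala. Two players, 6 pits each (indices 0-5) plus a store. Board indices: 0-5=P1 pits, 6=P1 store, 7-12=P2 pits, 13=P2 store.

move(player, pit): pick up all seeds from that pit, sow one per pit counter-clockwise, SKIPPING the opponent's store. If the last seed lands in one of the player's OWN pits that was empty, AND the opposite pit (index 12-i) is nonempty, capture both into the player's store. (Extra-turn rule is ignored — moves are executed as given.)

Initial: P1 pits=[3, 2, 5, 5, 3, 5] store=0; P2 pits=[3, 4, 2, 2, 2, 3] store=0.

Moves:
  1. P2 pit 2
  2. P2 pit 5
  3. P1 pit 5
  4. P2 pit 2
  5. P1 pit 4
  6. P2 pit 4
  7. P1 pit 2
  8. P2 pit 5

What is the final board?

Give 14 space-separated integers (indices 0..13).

Move 1: P2 pit2 -> P1=[3,2,5,5,3,5](0) P2=[3,4,0,3,3,3](0)
Move 2: P2 pit5 -> P1=[4,3,5,5,3,5](0) P2=[3,4,0,3,3,0](1)
Move 3: P1 pit5 -> P1=[4,3,5,5,3,0](1) P2=[4,5,1,4,3,0](1)
Move 4: P2 pit2 -> P1=[4,3,5,5,3,0](1) P2=[4,5,0,5,3,0](1)
Move 5: P1 pit4 -> P1=[4,3,5,5,0,1](2) P2=[5,5,0,5,3,0](1)
Move 6: P2 pit4 -> P1=[5,3,5,5,0,1](2) P2=[5,5,0,5,0,1](2)
Move 7: P1 pit2 -> P1=[5,3,0,6,1,2](3) P2=[6,5,0,5,0,1](2)
Move 8: P2 pit5 -> P1=[5,3,0,6,1,2](3) P2=[6,5,0,5,0,0](3)

Answer: 5 3 0 6 1 2 3 6 5 0 5 0 0 3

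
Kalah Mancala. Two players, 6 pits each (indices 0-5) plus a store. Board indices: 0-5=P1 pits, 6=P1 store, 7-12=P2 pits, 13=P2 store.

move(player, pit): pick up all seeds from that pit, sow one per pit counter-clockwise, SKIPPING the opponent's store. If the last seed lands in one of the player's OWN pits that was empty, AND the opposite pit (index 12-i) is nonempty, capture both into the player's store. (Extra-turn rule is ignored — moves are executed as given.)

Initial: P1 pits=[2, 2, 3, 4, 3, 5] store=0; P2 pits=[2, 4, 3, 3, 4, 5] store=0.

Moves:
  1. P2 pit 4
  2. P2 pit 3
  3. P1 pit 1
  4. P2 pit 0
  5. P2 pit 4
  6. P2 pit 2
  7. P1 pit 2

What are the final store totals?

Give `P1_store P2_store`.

Answer: 1 3

Derivation:
Move 1: P2 pit4 -> P1=[3,3,3,4,3,5](0) P2=[2,4,3,3,0,6](1)
Move 2: P2 pit3 -> P1=[3,3,3,4,3,5](0) P2=[2,4,3,0,1,7](2)
Move 3: P1 pit1 -> P1=[3,0,4,5,4,5](0) P2=[2,4,3,0,1,7](2)
Move 4: P2 pit0 -> P1=[3,0,4,5,4,5](0) P2=[0,5,4,0,1,7](2)
Move 5: P2 pit4 -> P1=[3,0,4,5,4,5](0) P2=[0,5,4,0,0,8](2)
Move 6: P2 pit2 -> P1=[3,0,4,5,4,5](0) P2=[0,5,0,1,1,9](3)
Move 7: P1 pit2 -> P1=[3,0,0,6,5,6](1) P2=[0,5,0,1,1,9](3)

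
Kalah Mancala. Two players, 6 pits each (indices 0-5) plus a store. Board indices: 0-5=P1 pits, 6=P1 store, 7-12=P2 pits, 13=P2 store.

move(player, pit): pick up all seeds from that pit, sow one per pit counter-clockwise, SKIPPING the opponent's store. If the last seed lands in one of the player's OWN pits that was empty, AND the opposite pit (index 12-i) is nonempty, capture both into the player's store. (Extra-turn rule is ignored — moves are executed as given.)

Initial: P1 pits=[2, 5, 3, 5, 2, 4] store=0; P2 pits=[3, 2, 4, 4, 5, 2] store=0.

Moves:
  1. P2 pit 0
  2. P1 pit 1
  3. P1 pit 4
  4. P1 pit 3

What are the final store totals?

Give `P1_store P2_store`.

Answer: 3 0

Derivation:
Move 1: P2 pit0 -> P1=[2,5,3,5,2,4](0) P2=[0,3,5,5,5,2](0)
Move 2: P1 pit1 -> P1=[2,0,4,6,3,5](1) P2=[0,3,5,5,5,2](0)
Move 3: P1 pit4 -> P1=[2,0,4,6,0,6](2) P2=[1,3,5,5,5,2](0)
Move 4: P1 pit3 -> P1=[2,0,4,0,1,7](3) P2=[2,4,6,5,5,2](0)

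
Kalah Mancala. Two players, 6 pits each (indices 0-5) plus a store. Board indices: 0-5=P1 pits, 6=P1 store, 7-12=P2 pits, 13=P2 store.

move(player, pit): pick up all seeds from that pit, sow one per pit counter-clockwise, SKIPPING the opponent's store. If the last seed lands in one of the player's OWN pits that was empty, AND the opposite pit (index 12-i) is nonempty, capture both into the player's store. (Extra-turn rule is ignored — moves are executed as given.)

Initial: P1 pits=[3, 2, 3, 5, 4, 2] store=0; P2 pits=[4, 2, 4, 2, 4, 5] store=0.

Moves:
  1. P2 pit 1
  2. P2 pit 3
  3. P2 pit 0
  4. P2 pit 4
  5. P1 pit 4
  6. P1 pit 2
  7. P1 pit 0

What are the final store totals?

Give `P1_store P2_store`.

Answer: 2 2

Derivation:
Move 1: P2 pit1 -> P1=[3,2,3,5,4,2](0) P2=[4,0,5,3,4,5](0)
Move 2: P2 pit3 -> P1=[3,2,3,5,4,2](0) P2=[4,0,5,0,5,6](1)
Move 3: P2 pit0 -> P1=[3,2,3,5,4,2](0) P2=[0,1,6,1,6,6](1)
Move 4: P2 pit4 -> P1=[4,3,4,6,4,2](0) P2=[0,1,6,1,0,7](2)
Move 5: P1 pit4 -> P1=[4,3,4,6,0,3](1) P2=[1,2,6,1,0,7](2)
Move 6: P1 pit2 -> P1=[4,3,0,7,1,4](2) P2=[1,2,6,1,0,7](2)
Move 7: P1 pit0 -> P1=[0,4,1,8,2,4](2) P2=[1,2,6,1,0,7](2)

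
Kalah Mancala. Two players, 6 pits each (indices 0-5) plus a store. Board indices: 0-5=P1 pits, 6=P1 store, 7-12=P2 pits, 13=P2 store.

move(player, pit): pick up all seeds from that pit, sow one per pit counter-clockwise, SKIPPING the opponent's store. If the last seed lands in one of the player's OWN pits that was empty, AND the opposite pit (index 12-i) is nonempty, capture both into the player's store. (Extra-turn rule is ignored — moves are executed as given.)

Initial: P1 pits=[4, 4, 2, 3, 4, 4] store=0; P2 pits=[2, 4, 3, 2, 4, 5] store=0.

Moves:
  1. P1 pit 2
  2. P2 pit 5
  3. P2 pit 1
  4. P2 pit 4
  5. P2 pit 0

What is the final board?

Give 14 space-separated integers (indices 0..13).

Answer: 1 6 2 5 5 4 0 0 1 5 3 0 1 8

Derivation:
Move 1: P1 pit2 -> P1=[4,4,0,4,5,4](0) P2=[2,4,3,2,4,5](0)
Move 2: P2 pit5 -> P1=[5,5,1,5,5,4](0) P2=[2,4,3,2,4,0](1)
Move 3: P2 pit1 -> P1=[0,5,1,5,5,4](0) P2=[2,0,4,3,5,0](7)
Move 4: P2 pit4 -> P1=[1,6,2,5,5,4](0) P2=[2,0,4,3,0,1](8)
Move 5: P2 pit0 -> P1=[1,6,2,5,5,4](0) P2=[0,1,5,3,0,1](8)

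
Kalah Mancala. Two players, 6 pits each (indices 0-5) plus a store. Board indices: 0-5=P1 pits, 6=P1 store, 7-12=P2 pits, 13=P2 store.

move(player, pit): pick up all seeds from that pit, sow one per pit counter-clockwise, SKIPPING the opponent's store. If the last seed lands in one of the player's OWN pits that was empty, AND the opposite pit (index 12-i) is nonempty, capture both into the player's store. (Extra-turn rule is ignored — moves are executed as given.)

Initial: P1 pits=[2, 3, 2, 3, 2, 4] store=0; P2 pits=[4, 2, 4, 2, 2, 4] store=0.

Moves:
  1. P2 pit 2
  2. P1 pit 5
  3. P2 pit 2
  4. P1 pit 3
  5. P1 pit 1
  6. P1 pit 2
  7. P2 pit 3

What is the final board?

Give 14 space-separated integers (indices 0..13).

Answer: 3 0 0 2 5 2 2 5 3 0 0 4 6 2

Derivation:
Move 1: P2 pit2 -> P1=[2,3,2,3,2,4](0) P2=[4,2,0,3,3,5](1)
Move 2: P1 pit5 -> P1=[2,3,2,3,2,0](1) P2=[5,3,1,3,3,5](1)
Move 3: P2 pit2 -> P1=[2,3,2,3,2,0](1) P2=[5,3,0,4,3,5](1)
Move 4: P1 pit3 -> P1=[2,3,2,0,3,1](2) P2=[5,3,0,4,3,5](1)
Move 5: P1 pit1 -> P1=[2,0,3,1,4,1](2) P2=[5,3,0,4,3,5](1)
Move 6: P1 pit2 -> P1=[2,0,0,2,5,2](2) P2=[5,3,0,4,3,5](1)
Move 7: P2 pit3 -> P1=[3,0,0,2,5,2](2) P2=[5,3,0,0,4,6](2)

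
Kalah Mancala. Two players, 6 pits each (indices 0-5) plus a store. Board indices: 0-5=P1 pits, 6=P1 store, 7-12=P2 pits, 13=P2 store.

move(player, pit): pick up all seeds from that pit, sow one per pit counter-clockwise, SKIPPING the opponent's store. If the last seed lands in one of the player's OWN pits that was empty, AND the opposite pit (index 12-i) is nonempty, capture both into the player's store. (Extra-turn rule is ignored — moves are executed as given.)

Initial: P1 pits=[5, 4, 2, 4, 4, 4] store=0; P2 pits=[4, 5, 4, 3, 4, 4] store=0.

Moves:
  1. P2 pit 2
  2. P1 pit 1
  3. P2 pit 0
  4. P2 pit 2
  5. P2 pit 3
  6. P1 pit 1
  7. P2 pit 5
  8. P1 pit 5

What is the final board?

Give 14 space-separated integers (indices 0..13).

Move 1: P2 pit2 -> P1=[5,4,2,4,4,4](0) P2=[4,5,0,4,5,5](1)
Move 2: P1 pit1 -> P1=[5,0,3,5,5,5](0) P2=[4,5,0,4,5,5](1)
Move 3: P2 pit0 -> P1=[5,0,3,5,5,5](0) P2=[0,6,1,5,6,5](1)
Move 4: P2 pit2 -> P1=[5,0,3,5,5,5](0) P2=[0,6,0,6,6,5](1)
Move 5: P2 pit3 -> P1=[6,1,4,5,5,5](0) P2=[0,6,0,0,7,6](2)
Move 6: P1 pit1 -> P1=[6,0,5,5,5,5](0) P2=[0,6,0,0,7,6](2)
Move 7: P2 pit5 -> P1=[7,1,6,6,6,5](0) P2=[0,6,0,0,7,0](3)
Move 8: P1 pit5 -> P1=[7,1,6,6,6,0](1) P2=[1,7,1,1,7,0](3)

Answer: 7 1 6 6 6 0 1 1 7 1 1 7 0 3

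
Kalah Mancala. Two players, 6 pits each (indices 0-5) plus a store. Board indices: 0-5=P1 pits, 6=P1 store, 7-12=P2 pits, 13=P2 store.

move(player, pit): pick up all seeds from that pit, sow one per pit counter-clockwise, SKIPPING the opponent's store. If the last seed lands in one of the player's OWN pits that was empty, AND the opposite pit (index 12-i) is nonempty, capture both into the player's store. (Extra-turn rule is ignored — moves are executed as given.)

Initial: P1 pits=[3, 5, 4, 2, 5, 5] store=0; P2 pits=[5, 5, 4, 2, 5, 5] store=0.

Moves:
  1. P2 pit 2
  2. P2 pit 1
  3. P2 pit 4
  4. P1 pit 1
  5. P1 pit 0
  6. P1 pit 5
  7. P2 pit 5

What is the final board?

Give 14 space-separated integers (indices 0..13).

Answer: 1 2 8 6 9 1 2 8 1 2 5 1 0 4

Derivation:
Move 1: P2 pit2 -> P1=[3,5,4,2,5,5](0) P2=[5,5,0,3,6,6](1)
Move 2: P2 pit1 -> P1=[3,5,4,2,5,5](0) P2=[5,0,1,4,7,7](2)
Move 3: P2 pit4 -> P1=[4,6,5,3,6,5](0) P2=[5,0,1,4,0,8](3)
Move 4: P1 pit1 -> P1=[4,0,6,4,7,6](1) P2=[6,0,1,4,0,8](3)
Move 5: P1 pit0 -> P1=[0,1,7,5,8,6](1) P2=[6,0,1,4,0,8](3)
Move 6: P1 pit5 -> P1=[0,1,7,5,8,0](2) P2=[7,1,2,5,1,8](3)
Move 7: P2 pit5 -> P1=[1,2,8,6,9,1](2) P2=[8,1,2,5,1,0](4)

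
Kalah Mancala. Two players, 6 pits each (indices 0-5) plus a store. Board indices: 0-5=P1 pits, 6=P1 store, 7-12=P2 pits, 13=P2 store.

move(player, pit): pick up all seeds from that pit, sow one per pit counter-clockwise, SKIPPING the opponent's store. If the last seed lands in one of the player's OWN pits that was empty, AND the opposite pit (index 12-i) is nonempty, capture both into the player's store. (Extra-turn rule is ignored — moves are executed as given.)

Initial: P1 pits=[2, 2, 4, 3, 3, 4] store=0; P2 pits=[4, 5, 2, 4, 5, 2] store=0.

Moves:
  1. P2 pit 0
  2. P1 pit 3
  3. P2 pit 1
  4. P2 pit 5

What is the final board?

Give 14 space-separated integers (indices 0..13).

Answer: 4 3 4 0 4 5 1 0 0 4 6 7 0 2

Derivation:
Move 1: P2 pit0 -> P1=[2,2,4,3,3,4](0) P2=[0,6,3,5,6,2](0)
Move 2: P1 pit3 -> P1=[2,2,4,0,4,5](1) P2=[0,6,3,5,6,2](0)
Move 3: P2 pit1 -> P1=[3,2,4,0,4,5](1) P2=[0,0,4,6,7,3](1)
Move 4: P2 pit5 -> P1=[4,3,4,0,4,5](1) P2=[0,0,4,6,7,0](2)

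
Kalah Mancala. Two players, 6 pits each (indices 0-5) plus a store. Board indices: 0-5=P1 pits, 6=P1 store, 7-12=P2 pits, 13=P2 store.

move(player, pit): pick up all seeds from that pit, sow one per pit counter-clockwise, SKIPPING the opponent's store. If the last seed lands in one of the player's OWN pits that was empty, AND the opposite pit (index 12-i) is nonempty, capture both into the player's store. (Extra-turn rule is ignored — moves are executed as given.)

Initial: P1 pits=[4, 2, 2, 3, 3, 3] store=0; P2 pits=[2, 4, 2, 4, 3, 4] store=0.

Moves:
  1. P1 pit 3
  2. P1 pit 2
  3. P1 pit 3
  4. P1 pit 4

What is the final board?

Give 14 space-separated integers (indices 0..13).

Move 1: P1 pit3 -> P1=[4,2,2,0,4,4](1) P2=[2,4,2,4,3,4](0)
Move 2: P1 pit2 -> P1=[4,2,0,1,5,4](1) P2=[2,4,2,4,3,4](0)
Move 3: P1 pit3 -> P1=[4,2,0,0,6,4](1) P2=[2,4,2,4,3,4](0)
Move 4: P1 pit4 -> P1=[4,2,0,0,0,5](2) P2=[3,5,3,5,3,4](0)

Answer: 4 2 0 0 0 5 2 3 5 3 5 3 4 0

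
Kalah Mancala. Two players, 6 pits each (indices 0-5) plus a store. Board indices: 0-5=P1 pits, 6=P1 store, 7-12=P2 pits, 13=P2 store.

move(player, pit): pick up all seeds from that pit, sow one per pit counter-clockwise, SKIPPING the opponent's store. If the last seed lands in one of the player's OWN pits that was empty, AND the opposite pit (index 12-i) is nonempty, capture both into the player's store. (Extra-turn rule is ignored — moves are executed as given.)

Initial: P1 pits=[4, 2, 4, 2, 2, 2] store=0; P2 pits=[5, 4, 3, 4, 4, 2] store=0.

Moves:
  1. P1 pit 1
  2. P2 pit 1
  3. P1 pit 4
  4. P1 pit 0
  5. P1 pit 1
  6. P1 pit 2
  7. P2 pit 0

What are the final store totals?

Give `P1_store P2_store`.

Move 1: P1 pit1 -> P1=[4,0,5,3,2,2](0) P2=[5,4,3,4,4,2](0)
Move 2: P2 pit1 -> P1=[4,0,5,3,2,2](0) P2=[5,0,4,5,5,3](0)
Move 3: P1 pit4 -> P1=[4,0,5,3,0,3](1) P2=[5,0,4,5,5,3](0)
Move 4: P1 pit0 -> P1=[0,1,6,4,1,3](1) P2=[5,0,4,5,5,3](0)
Move 5: P1 pit1 -> P1=[0,0,7,4,1,3](1) P2=[5,0,4,5,5,3](0)
Move 6: P1 pit2 -> P1=[0,0,0,5,2,4](2) P2=[6,1,5,5,5,3](0)
Move 7: P2 pit0 -> P1=[0,0,0,5,2,4](2) P2=[0,2,6,6,6,4](1)

Answer: 2 1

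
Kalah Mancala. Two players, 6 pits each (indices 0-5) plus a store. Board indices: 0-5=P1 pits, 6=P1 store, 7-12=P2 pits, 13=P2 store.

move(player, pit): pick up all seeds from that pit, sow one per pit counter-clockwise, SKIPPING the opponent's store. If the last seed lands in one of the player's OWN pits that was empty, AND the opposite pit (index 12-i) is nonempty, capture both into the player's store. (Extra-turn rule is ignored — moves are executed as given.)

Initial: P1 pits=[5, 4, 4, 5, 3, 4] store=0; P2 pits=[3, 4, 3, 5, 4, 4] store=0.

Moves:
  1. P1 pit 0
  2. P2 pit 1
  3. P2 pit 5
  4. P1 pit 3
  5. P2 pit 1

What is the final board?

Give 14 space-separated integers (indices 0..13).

Answer: 1 6 6 0 5 6 1 4 0 6 7 5 0 1

Derivation:
Move 1: P1 pit0 -> P1=[0,5,5,6,4,5](0) P2=[3,4,3,5,4,4](0)
Move 2: P2 pit1 -> P1=[0,5,5,6,4,5](0) P2=[3,0,4,6,5,5](0)
Move 3: P2 pit5 -> P1=[1,6,6,7,4,5](0) P2=[3,0,4,6,5,0](1)
Move 4: P1 pit3 -> P1=[1,6,6,0,5,6](1) P2=[4,1,5,7,5,0](1)
Move 5: P2 pit1 -> P1=[1,6,6,0,5,6](1) P2=[4,0,6,7,5,0](1)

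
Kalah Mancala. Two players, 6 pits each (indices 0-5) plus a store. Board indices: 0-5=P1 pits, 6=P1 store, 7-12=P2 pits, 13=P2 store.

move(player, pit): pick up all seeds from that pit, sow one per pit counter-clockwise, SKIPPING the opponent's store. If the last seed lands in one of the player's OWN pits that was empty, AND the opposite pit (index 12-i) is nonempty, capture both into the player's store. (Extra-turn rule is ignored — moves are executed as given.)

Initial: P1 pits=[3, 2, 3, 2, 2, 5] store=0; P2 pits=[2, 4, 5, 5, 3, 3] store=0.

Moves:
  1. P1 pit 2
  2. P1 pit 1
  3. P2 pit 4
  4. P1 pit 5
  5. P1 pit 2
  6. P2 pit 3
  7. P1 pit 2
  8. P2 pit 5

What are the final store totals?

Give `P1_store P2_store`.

Move 1: P1 pit2 -> P1=[3,2,0,3,3,6](0) P2=[2,4,5,5,3,3](0)
Move 2: P1 pit1 -> P1=[3,0,1,4,3,6](0) P2=[2,4,5,5,3,3](0)
Move 3: P2 pit4 -> P1=[4,0,1,4,3,6](0) P2=[2,4,5,5,0,4](1)
Move 4: P1 pit5 -> P1=[4,0,1,4,3,0](1) P2=[3,5,6,6,1,4](1)
Move 5: P1 pit2 -> P1=[4,0,0,5,3,0](1) P2=[3,5,6,6,1,4](1)
Move 6: P2 pit3 -> P1=[5,1,1,5,3,0](1) P2=[3,5,6,0,2,5](2)
Move 7: P1 pit2 -> P1=[5,1,0,6,3,0](1) P2=[3,5,6,0,2,5](2)
Move 8: P2 pit5 -> P1=[6,2,1,7,3,0](1) P2=[3,5,6,0,2,0](3)

Answer: 1 3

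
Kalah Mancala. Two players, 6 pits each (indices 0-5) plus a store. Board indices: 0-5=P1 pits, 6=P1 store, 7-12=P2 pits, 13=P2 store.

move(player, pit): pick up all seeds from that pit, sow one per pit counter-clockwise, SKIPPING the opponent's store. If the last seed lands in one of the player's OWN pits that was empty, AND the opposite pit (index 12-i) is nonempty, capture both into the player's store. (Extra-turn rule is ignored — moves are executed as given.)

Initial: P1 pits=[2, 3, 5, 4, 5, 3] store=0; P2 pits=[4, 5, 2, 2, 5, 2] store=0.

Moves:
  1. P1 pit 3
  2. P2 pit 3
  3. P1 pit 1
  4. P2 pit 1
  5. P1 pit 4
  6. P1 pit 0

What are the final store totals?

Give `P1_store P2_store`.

Move 1: P1 pit3 -> P1=[2,3,5,0,6,4](1) P2=[5,5,2,2,5,2](0)
Move 2: P2 pit3 -> P1=[2,3,5,0,6,4](1) P2=[5,5,2,0,6,3](0)
Move 3: P1 pit1 -> P1=[2,0,6,1,7,4](1) P2=[5,5,2,0,6,3](0)
Move 4: P2 pit1 -> P1=[2,0,6,1,7,4](1) P2=[5,0,3,1,7,4](1)
Move 5: P1 pit4 -> P1=[2,0,6,1,0,5](2) P2=[6,1,4,2,8,4](1)
Move 6: P1 pit0 -> P1=[0,1,7,1,0,5](2) P2=[6,1,4,2,8,4](1)

Answer: 2 1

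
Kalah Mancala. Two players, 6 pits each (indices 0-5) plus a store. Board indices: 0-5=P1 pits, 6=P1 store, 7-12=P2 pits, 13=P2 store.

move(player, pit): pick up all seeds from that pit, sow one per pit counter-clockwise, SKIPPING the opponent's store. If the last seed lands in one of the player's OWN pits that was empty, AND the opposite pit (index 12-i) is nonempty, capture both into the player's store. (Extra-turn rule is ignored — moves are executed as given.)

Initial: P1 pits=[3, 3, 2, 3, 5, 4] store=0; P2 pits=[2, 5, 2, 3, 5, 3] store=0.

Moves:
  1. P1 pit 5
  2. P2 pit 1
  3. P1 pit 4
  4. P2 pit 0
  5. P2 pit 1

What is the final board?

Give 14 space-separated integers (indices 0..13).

Answer: 4 3 2 3 0 1 2 0 0 7 6 7 4 1

Derivation:
Move 1: P1 pit5 -> P1=[3,3,2,3,5,0](1) P2=[3,6,3,3,5,3](0)
Move 2: P2 pit1 -> P1=[4,3,2,3,5,0](1) P2=[3,0,4,4,6,4](1)
Move 3: P1 pit4 -> P1=[4,3,2,3,0,1](2) P2=[4,1,5,4,6,4](1)
Move 4: P2 pit0 -> P1=[4,3,2,3,0,1](2) P2=[0,2,6,5,7,4](1)
Move 5: P2 pit1 -> P1=[4,3,2,3,0,1](2) P2=[0,0,7,6,7,4](1)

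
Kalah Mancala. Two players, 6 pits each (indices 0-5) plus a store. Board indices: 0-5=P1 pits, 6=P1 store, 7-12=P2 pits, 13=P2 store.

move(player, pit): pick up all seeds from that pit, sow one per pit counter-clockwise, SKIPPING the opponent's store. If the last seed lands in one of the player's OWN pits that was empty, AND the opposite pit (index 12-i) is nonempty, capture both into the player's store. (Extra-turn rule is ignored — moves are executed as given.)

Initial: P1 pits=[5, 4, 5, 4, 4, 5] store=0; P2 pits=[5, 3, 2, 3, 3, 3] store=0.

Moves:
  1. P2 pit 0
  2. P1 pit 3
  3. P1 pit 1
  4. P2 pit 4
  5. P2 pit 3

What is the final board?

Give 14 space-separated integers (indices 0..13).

Move 1: P2 pit0 -> P1=[5,4,5,4,4,5](0) P2=[0,4,3,4,4,4](0)
Move 2: P1 pit3 -> P1=[5,4,5,0,5,6](1) P2=[1,4,3,4,4,4](0)
Move 3: P1 pit1 -> P1=[5,0,6,1,6,7](1) P2=[1,4,3,4,4,4](0)
Move 4: P2 pit4 -> P1=[6,1,6,1,6,7](1) P2=[1,4,3,4,0,5](1)
Move 5: P2 pit3 -> P1=[7,1,6,1,6,7](1) P2=[1,4,3,0,1,6](2)

Answer: 7 1 6 1 6 7 1 1 4 3 0 1 6 2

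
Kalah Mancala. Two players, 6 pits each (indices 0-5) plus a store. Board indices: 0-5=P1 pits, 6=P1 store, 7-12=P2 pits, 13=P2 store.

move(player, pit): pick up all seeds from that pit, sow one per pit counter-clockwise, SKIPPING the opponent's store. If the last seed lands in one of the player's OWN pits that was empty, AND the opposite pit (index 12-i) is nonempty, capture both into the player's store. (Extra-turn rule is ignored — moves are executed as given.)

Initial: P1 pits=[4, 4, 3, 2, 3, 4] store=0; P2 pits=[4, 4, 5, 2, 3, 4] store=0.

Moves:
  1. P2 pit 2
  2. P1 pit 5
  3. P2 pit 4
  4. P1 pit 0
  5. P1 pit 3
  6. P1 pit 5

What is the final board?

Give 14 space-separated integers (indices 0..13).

Answer: 0 6 4 0 5 0 4 6 5 1 3 0 6 2

Derivation:
Move 1: P2 pit2 -> P1=[5,4,3,2,3,4](0) P2=[4,4,0,3,4,5](1)
Move 2: P1 pit5 -> P1=[5,4,3,2,3,0](1) P2=[5,5,1,3,4,5](1)
Move 3: P2 pit4 -> P1=[6,5,3,2,3,0](1) P2=[5,5,1,3,0,6](2)
Move 4: P1 pit0 -> P1=[0,6,4,3,4,1](2) P2=[5,5,1,3,0,6](2)
Move 5: P1 pit3 -> P1=[0,6,4,0,5,2](3) P2=[5,5,1,3,0,6](2)
Move 6: P1 pit5 -> P1=[0,6,4,0,5,0](4) P2=[6,5,1,3,0,6](2)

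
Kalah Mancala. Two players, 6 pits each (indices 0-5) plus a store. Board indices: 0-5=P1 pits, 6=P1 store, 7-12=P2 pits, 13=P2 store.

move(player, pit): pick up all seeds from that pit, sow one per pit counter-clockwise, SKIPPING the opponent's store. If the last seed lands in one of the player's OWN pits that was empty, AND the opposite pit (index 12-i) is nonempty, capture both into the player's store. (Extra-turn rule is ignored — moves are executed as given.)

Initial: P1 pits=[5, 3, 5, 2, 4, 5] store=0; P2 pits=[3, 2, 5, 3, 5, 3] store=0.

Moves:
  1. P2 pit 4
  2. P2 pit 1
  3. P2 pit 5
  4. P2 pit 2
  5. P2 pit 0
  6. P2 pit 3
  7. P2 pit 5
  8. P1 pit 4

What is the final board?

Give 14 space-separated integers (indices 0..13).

Move 1: P2 pit4 -> P1=[6,4,6,2,4,5](0) P2=[3,2,5,3,0,4](1)
Move 2: P2 pit1 -> P1=[6,4,6,2,4,5](0) P2=[3,0,6,4,0,4](1)
Move 3: P2 pit5 -> P1=[7,5,7,2,4,5](0) P2=[3,0,6,4,0,0](2)
Move 4: P2 pit2 -> P1=[8,6,7,2,4,5](0) P2=[3,0,0,5,1,1](3)
Move 5: P2 pit0 -> P1=[8,6,7,2,4,5](0) P2=[0,1,1,6,1,1](3)
Move 6: P2 pit3 -> P1=[9,7,8,2,4,5](0) P2=[0,1,1,0,2,2](4)
Move 7: P2 pit5 -> P1=[10,7,8,2,4,5](0) P2=[0,1,1,0,2,0](5)
Move 8: P1 pit4 -> P1=[10,7,8,2,0,6](1) P2=[1,2,1,0,2,0](5)

Answer: 10 7 8 2 0 6 1 1 2 1 0 2 0 5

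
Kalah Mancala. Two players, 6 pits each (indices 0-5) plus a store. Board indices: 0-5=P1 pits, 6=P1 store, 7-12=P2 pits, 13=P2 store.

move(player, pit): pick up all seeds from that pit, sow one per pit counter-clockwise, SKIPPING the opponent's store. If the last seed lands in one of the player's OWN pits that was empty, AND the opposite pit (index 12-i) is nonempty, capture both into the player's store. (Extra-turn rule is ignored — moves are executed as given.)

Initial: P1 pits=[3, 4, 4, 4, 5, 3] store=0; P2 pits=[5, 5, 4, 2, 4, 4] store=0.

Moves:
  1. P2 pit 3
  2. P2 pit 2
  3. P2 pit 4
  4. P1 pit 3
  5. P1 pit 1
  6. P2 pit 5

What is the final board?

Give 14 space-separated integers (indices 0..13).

Move 1: P2 pit3 -> P1=[3,4,4,4,5,3](0) P2=[5,5,4,0,5,5](0)
Move 2: P2 pit2 -> P1=[3,4,4,4,5,3](0) P2=[5,5,0,1,6,6](1)
Move 3: P2 pit4 -> P1=[4,5,5,5,5,3](0) P2=[5,5,0,1,0,7](2)
Move 4: P1 pit3 -> P1=[4,5,5,0,6,4](1) P2=[6,6,0,1,0,7](2)
Move 5: P1 pit1 -> P1=[4,0,6,1,7,5](2) P2=[6,6,0,1,0,7](2)
Move 6: P2 pit5 -> P1=[5,1,7,2,8,6](2) P2=[6,6,0,1,0,0](3)

Answer: 5 1 7 2 8 6 2 6 6 0 1 0 0 3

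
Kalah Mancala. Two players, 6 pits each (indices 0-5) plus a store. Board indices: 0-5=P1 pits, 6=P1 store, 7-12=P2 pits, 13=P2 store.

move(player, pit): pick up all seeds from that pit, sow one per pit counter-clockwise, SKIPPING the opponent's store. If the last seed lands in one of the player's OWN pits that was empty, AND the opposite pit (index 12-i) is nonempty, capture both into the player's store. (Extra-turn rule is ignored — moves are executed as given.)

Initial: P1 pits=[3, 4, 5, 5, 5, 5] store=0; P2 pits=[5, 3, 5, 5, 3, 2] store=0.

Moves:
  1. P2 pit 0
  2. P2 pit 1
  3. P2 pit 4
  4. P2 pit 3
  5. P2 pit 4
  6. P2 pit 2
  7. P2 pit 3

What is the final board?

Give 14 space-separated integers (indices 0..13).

Move 1: P2 pit0 -> P1=[3,4,5,5,5,5](0) P2=[0,4,6,6,4,3](0)
Move 2: P2 pit1 -> P1=[3,4,5,5,5,5](0) P2=[0,0,7,7,5,4](0)
Move 3: P2 pit4 -> P1=[4,5,6,5,5,5](0) P2=[0,0,7,7,0,5](1)
Move 4: P2 pit3 -> P1=[5,6,7,6,5,5](0) P2=[0,0,7,0,1,6](2)
Move 5: P2 pit4 -> P1=[5,6,7,6,5,5](0) P2=[0,0,7,0,0,7](2)
Move 6: P2 pit2 -> P1=[6,7,8,6,5,5](0) P2=[0,0,0,1,1,8](3)
Move 7: P2 pit3 -> P1=[6,7,8,6,5,5](0) P2=[0,0,0,0,2,8](3)

Answer: 6 7 8 6 5 5 0 0 0 0 0 2 8 3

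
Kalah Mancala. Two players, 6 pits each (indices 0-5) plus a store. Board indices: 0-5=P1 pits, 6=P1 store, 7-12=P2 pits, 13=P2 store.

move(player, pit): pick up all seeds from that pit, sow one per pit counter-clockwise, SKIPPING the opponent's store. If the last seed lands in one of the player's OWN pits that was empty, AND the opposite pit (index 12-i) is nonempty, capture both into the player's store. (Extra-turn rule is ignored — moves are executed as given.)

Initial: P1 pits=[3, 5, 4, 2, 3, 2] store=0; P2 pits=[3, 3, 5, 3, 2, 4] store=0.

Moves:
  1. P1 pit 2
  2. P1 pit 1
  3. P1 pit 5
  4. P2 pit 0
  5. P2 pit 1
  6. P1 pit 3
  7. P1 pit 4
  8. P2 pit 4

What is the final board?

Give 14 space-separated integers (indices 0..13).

Move 1: P1 pit2 -> P1=[3,5,0,3,4,3](1) P2=[3,3,5,3,2,4](0)
Move 2: P1 pit1 -> P1=[3,0,1,4,5,4](2) P2=[3,3,5,3,2,4](0)
Move 3: P1 pit5 -> P1=[3,0,1,4,5,0](3) P2=[4,4,6,3,2,4](0)
Move 4: P2 pit0 -> P1=[3,0,1,4,5,0](3) P2=[0,5,7,4,3,4](0)
Move 5: P2 pit1 -> P1=[3,0,1,4,5,0](3) P2=[0,0,8,5,4,5](1)
Move 6: P1 pit3 -> P1=[3,0,1,0,6,1](4) P2=[1,0,8,5,4,5](1)
Move 7: P1 pit4 -> P1=[3,0,1,0,0,2](5) P2=[2,1,9,6,4,5](1)
Move 8: P2 pit4 -> P1=[4,1,1,0,0,2](5) P2=[2,1,9,6,0,6](2)

Answer: 4 1 1 0 0 2 5 2 1 9 6 0 6 2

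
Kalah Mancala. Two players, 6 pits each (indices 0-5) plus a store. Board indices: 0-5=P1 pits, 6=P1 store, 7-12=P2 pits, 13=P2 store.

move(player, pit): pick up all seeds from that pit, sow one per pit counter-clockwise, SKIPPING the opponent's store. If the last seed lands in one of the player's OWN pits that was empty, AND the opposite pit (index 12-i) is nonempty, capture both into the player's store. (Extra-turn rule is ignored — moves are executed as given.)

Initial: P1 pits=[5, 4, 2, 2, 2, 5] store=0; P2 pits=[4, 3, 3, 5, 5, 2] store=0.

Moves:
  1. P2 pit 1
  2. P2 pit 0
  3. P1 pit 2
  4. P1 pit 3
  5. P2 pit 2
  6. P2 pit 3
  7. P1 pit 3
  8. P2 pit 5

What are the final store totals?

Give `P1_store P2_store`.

Answer: 1 3

Derivation:
Move 1: P2 pit1 -> P1=[5,4,2,2,2,5](0) P2=[4,0,4,6,6,2](0)
Move 2: P2 pit0 -> P1=[5,4,2,2,2,5](0) P2=[0,1,5,7,7,2](0)
Move 3: P1 pit2 -> P1=[5,4,0,3,3,5](0) P2=[0,1,5,7,7,2](0)
Move 4: P1 pit3 -> P1=[5,4,0,0,4,6](1) P2=[0,1,5,7,7,2](0)
Move 5: P2 pit2 -> P1=[6,4,0,0,4,6](1) P2=[0,1,0,8,8,3](1)
Move 6: P2 pit3 -> P1=[7,5,1,1,5,6](1) P2=[0,1,0,0,9,4](2)
Move 7: P1 pit3 -> P1=[7,5,1,0,6,6](1) P2=[0,1,0,0,9,4](2)
Move 8: P2 pit5 -> P1=[8,6,2,0,6,6](1) P2=[0,1,0,0,9,0](3)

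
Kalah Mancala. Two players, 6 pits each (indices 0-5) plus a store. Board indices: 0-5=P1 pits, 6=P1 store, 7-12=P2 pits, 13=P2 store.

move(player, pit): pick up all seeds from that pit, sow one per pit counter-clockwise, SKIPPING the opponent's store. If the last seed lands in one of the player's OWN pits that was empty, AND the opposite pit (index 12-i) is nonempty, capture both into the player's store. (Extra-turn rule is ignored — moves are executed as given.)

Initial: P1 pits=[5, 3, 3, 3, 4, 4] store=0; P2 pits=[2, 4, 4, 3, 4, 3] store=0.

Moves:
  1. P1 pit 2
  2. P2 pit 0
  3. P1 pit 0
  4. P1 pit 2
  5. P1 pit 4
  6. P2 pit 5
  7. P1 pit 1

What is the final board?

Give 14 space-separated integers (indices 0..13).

Move 1: P1 pit2 -> P1=[5,3,0,4,5,5](0) P2=[2,4,4,3,4,3](0)
Move 2: P2 pit0 -> P1=[5,3,0,4,5,5](0) P2=[0,5,5,3,4,3](0)
Move 3: P1 pit0 -> P1=[0,4,1,5,6,6](0) P2=[0,5,5,3,4,3](0)
Move 4: P1 pit2 -> P1=[0,4,0,6,6,6](0) P2=[0,5,5,3,4,3](0)
Move 5: P1 pit4 -> P1=[0,4,0,6,0,7](1) P2=[1,6,6,4,4,3](0)
Move 6: P2 pit5 -> P1=[1,5,0,6,0,7](1) P2=[1,6,6,4,4,0](1)
Move 7: P1 pit1 -> P1=[1,0,1,7,1,8](2) P2=[1,6,6,4,4,0](1)

Answer: 1 0 1 7 1 8 2 1 6 6 4 4 0 1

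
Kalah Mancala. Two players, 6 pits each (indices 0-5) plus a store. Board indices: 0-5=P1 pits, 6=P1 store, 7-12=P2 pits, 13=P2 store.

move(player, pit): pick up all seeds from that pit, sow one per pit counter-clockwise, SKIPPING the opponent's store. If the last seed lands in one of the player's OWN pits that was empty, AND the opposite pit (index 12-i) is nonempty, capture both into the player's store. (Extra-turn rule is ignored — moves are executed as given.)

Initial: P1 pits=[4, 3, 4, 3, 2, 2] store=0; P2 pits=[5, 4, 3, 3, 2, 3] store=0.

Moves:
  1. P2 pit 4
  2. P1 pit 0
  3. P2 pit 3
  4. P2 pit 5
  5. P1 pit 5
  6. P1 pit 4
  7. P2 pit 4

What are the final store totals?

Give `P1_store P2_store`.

Answer: 2 5

Derivation:
Move 1: P2 pit4 -> P1=[4,3,4,3,2,2](0) P2=[5,4,3,3,0,4](1)
Move 2: P1 pit0 -> P1=[0,4,5,4,3,2](0) P2=[5,4,3,3,0,4](1)
Move 3: P2 pit3 -> P1=[0,4,5,4,3,2](0) P2=[5,4,3,0,1,5](2)
Move 4: P2 pit5 -> P1=[1,5,6,5,3,2](0) P2=[5,4,3,0,1,0](3)
Move 5: P1 pit5 -> P1=[1,5,6,5,3,0](1) P2=[6,4,3,0,1,0](3)
Move 6: P1 pit4 -> P1=[1,5,6,5,0,1](2) P2=[7,4,3,0,1,0](3)
Move 7: P2 pit4 -> P1=[0,5,6,5,0,1](2) P2=[7,4,3,0,0,0](5)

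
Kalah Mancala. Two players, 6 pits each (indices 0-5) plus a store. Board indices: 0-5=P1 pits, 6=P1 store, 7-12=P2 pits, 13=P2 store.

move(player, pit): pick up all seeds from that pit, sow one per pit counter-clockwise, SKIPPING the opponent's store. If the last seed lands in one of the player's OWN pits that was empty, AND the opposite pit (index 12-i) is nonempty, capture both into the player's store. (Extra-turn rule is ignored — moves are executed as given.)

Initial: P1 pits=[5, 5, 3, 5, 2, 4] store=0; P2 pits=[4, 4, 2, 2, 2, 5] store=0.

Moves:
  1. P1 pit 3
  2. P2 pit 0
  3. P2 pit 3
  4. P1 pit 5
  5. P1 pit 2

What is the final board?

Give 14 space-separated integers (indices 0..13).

Answer: 5 5 0 1 4 0 4 0 7 4 1 4 7 1

Derivation:
Move 1: P1 pit3 -> P1=[5,5,3,0,3,5](1) P2=[5,5,2,2,2,5](0)
Move 2: P2 pit0 -> P1=[5,5,3,0,3,5](1) P2=[0,6,3,3,3,6](0)
Move 3: P2 pit3 -> P1=[5,5,3,0,3,5](1) P2=[0,6,3,0,4,7](1)
Move 4: P1 pit5 -> P1=[5,5,3,0,3,0](2) P2=[1,7,4,1,4,7](1)
Move 5: P1 pit2 -> P1=[5,5,0,1,4,0](4) P2=[0,7,4,1,4,7](1)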